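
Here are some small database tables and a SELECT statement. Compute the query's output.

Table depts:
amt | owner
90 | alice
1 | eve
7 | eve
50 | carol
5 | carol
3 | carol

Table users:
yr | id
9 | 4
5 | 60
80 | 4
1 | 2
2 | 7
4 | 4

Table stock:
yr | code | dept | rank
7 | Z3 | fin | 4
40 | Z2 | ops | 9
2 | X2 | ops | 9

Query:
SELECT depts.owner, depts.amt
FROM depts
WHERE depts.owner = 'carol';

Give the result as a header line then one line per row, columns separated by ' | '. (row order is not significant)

After WHERE (3 rows):
depts.amt | depts.owner
50 | carol
5 | carol
3 | carol
After SELECT (3 rows):
depts.owner | depts.amt
carol | 50
carol | 5
carol | 3

== RESULT ==
depts.owner | depts.amt
carol | 50
carol | 5
carol | 3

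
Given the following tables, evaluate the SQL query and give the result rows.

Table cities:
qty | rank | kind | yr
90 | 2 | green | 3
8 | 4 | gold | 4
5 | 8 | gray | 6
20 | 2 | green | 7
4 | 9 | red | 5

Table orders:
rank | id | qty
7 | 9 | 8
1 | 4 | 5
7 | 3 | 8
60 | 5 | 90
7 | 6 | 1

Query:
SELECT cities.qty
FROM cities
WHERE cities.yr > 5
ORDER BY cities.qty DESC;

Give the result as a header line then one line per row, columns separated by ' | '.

After WHERE (2 rows):
cities.qty | cities.rank | cities.kind | cities.yr
5 | 8 | gray | 6
20 | 2 | green | 7
After SELECT (2 rows):
cities.qty
5
20
After ORDER BY (2 rows):
cities.qty
20
5

== RESULT ==
cities.qty
20
5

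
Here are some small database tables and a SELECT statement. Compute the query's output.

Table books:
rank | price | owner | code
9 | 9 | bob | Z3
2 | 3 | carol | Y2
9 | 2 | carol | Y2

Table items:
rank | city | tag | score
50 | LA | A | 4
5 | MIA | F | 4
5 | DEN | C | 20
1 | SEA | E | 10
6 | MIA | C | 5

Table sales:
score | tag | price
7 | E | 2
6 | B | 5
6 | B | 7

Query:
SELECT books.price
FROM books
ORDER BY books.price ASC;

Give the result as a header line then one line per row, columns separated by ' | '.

== RESULT ==
books.price
2
3
9

Derivation:
After SELECT (3 rows):
books.price
9
3
2
After ORDER BY (3 rows):
books.price
2
3
9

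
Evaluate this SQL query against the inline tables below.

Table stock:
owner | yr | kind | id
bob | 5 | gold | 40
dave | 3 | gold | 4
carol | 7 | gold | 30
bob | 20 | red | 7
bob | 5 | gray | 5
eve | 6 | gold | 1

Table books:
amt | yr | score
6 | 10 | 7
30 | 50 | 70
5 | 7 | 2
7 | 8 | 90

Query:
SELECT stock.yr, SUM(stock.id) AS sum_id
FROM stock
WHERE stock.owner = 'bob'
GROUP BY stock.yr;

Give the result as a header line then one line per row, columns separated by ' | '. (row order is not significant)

== RESULT ==
stock.yr | sum_id
5 | 45
20 | 7

Derivation:
After WHERE (3 rows):
stock.owner | stock.yr | stock.kind | stock.id
bob | 5 | gold | 40
bob | 20 | red | 7
bob | 5 | gray | 5
After GROUP BY (2 rows):
stock.yr | sum_id
5 | 45
20 | 7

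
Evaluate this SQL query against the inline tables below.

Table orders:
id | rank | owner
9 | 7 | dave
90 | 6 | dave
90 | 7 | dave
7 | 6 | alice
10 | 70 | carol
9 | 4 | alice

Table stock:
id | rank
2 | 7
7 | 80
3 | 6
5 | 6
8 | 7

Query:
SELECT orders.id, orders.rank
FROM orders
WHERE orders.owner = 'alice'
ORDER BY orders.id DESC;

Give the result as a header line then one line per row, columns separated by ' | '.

After WHERE (2 rows):
orders.id | orders.rank | orders.owner
7 | 6 | alice
9 | 4 | alice
After SELECT (2 rows):
orders.id | orders.rank
7 | 6
9 | 4
After ORDER BY (2 rows):
orders.id | orders.rank
9 | 4
7 | 6

== RESULT ==
orders.id | orders.rank
9 | 4
7 | 6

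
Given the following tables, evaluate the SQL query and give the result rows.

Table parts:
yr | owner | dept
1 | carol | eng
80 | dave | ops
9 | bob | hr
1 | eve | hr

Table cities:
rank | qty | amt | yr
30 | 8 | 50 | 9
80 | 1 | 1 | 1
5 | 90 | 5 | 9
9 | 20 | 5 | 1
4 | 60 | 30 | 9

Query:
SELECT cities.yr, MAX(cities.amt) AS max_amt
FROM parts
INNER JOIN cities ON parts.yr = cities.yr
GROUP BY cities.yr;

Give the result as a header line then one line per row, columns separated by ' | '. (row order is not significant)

== RESULT ==
cities.yr | max_amt
1 | 5
9 | 50

Derivation:
After JOIN cities (7 rows):
parts.yr | parts.owner | parts.dept | cities.rank | cities.qty | cities.amt | cities.yr
1 | carol | eng | 80 | 1 | 1 | 1
1 | carol | eng | 9 | 20 | 5 | 1
9 | bob | hr | 30 | 8 | 50 | 9
9 | bob | hr | 5 | 90 | 5 | 9
9 | bob | hr | 4 | 60 | 30 | 9
1 | eve | hr | 80 | 1 | 1 | 1
1 | eve | hr | 9 | 20 | 5 | 1
After GROUP BY (2 rows):
cities.yr | max_amt
1 | 5
9 | 50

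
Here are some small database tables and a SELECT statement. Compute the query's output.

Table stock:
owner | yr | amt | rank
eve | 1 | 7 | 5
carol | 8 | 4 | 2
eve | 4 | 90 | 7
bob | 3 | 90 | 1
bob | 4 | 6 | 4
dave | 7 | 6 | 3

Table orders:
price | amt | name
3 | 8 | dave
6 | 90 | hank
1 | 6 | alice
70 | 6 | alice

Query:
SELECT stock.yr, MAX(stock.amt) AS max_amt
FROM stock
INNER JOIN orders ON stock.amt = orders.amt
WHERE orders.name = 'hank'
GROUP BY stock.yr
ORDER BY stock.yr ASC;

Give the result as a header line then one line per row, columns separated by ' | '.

After JOIN orders (6 rows):
stock.owner | stock.yr | stock.amt | stock.rank | orders.price | orders.amt | orders.name
eve | 4 | 90 | 7 | 6 | 90 | hank
bob | 3 | 90 | 1 | 6 | 90 | hank
bob | 4 | 6 | 4 | 1 | 6 | alice
bob | 4 | 6 | 4 | 70 | 6 | alice
dave | 7 | 6 | 3 | 1 | 6 | alice
dave | 7 | 6 | 3 | 70 | 6 | alice
After WHERE (2 rows):
stock.owner | stock.yr | stock.amt | stock.rank | orders.price | orders.amt | orders.name
eve | 4 | 90 | 7 | 6 | 90 | hank
bob | 3 | 90 | 1 | 6 | 90 | hank
After GROUP BY (2 rows):
stock.yr | max_amt
4 | 90
3 | 90
After ORDER BY (2 rows):
stock.yr | max_amt
3 | 90
4 | 90

== RESULT ==
stock.yr | max_amt
3 | 90
4 | 90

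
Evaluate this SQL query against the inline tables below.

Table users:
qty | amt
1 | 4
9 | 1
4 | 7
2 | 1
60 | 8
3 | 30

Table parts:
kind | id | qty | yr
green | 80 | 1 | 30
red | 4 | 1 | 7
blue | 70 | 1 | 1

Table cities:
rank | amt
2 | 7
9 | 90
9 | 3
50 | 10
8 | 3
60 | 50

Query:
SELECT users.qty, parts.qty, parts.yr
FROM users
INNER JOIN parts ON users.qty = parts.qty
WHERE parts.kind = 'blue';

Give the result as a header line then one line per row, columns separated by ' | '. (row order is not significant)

After JOIN parts (3 rows):
users.qty | users.amt | parts.kind | parts.id | parts.qty | parts.yr
1 | 4 | green | 80 | 1 | 30
1 | 4 | red | 4 | 1 | 7
1 | 4 | blue | 70 | 1 | 1
After WHERE (1 rows):
users.qty | users.amt | parts.kind | parts.id | parts.qty | parts.yr
1 | 4 | blue | 70 | 1 | 1
After SELECT (1 rows):
users.qty | parts.qty | parts.yr
1 | 1 | 1

== RESULT ==
users.qty | parts.qty | parts.yr
1 | 1 | 1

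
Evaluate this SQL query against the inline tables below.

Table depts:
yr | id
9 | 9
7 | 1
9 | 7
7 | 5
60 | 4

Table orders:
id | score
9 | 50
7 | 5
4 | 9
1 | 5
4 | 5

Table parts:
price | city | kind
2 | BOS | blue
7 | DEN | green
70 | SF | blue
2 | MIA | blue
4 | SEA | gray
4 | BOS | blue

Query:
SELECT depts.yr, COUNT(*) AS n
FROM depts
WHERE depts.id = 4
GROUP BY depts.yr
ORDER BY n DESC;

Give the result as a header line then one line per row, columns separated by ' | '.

== RESULT ==
depts.yr | n
60 | 1

Derivation:
After WHERE (1 rows):
depts.yr | depts.id
60 | 4
After GROUP BY (1 rows):
depts.yr | n
60 | 1
After ORDER BY (1 rows):
depts.yr | n
60 | 1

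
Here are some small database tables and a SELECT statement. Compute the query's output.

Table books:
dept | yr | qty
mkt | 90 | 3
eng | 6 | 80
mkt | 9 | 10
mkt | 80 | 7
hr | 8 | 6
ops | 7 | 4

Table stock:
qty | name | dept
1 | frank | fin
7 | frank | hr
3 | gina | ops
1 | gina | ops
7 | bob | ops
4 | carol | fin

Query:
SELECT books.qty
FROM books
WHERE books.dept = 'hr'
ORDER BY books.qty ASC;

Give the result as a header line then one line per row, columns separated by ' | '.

== RESULT ==
books.qty
6

Derivation:
After WHERE (1 rows):
books.dept | books.yr | books.qty
hr | 8 | 6
After SELECT (1 rows):
books.qty
6
After ORDER BY (1 rows):
books.qty
6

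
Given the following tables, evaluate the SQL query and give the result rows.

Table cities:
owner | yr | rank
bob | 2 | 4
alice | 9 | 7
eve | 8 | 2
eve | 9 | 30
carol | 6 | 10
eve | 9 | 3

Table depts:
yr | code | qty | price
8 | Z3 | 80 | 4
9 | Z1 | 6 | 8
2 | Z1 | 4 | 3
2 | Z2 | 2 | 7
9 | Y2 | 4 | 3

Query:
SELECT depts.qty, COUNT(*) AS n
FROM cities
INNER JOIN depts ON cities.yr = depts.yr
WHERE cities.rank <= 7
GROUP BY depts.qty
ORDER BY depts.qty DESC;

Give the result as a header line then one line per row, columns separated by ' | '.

After JOIN depts (9 rows):
cities.owner | cities.yr | cities.rank | depts.yr | depts.code | depts.qty | depts.price
bob | 2 | 4 | 2 | Z1 | 4 | 3
bob | 2 | 4 | 2 | Z2 | 2 | 7
alice | 9 | 7 | 9 | Z1 | 6 | 8
alice | 9 | 7 | 9 | Y2 | 4 | 3
eve | 8 | 2 | 8 | Z3 | 80 | 4
eve | 9 | 30 | 9 | Z1 | 6 | 8
eve | 9 | 30 | 9 | Y2 | 4 | 3
eve | 9 | 3 | 9 | Z1 | 6 | 8
eve | 9 | 3 | 9 | Y2 | 4 | 3
After WHERE (7 rows):
cities.owner | cities.yr | cities.rank | depts.yr | depts.code | depts.qty | depts.price
bob | 2 | 4 | 2 | Z1 | 4 | 3
bob | 2 | 4 | 2 | Z2 | 2 | 7
alice | 9 | 7 | 9 | Z1 | 6 | 8
alice | 9 | 7 | 9 | Y2 | 4 | 3
eve | 8 | 2 | 8 | Z3 | 80 | 4
eve | 9 | 3 | 9 | Z1 | 6 | 8
eve | 9 | 3 | 9 | Y2 | 4 | 3
After GROUP BY (4 rows):
depts.qty | n
4 | 3
2 | 1
6 | 2
80 | 1
After ORDER BY (4 rows):
depts.qty | n
80 | 1
6 | 2
4 | 3
2 | 1

== RESULT ==
depts.qty | n
80 | 1
6 | 2
4 | 3
2 | 1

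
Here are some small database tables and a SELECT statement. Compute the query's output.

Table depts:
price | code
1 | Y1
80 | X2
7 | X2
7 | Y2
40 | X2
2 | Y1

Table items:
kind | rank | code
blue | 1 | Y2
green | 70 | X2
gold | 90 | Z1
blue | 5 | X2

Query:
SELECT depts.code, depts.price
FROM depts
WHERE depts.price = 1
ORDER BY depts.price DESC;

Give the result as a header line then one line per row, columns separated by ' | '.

After WHERE (1 rows):
depts.price | depts.code
1 | Y1
After SELECT (1 rows):
depts.code | depts.price
Y1 | 1
After ORDER BY (1 rows):
depts.code | depts.price
Y1 | 1

== RESULT ==
depts.code | depts.price
Y1 | 1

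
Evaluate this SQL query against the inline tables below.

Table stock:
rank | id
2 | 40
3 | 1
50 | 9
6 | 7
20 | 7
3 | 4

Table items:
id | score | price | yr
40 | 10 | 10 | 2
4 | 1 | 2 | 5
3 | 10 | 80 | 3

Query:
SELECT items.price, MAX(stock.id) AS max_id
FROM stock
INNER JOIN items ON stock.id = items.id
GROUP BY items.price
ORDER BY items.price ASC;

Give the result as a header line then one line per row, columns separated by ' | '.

After JOIN items (2 rows):
stock.rank | stock.id | items.id | items.score | items.price | items.yr
2 | 40 | 40 | 10 | 10 | 2
3 | 4 | 4 | 1 | 2 | 5
After GROUP BY (2 rows):
items.price | max_id
10 | 40
2 | 4
After ORDER BY (2 rows):
items.price | max_id
2 | 4
10 | 40

== RESULT ==
items.price | max_id
2 | 4
10 | 40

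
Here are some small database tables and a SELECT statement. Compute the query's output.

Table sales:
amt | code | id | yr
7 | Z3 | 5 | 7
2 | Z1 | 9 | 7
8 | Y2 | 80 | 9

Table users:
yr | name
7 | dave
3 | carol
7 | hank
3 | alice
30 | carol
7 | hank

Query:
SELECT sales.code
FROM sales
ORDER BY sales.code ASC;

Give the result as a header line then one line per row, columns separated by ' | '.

After SELECT (3 rows):
sales.code
Z3
Z1
Y2
After ORDER BY (3 rows):
sales.code
Y2
Z1
Z3

== RESULT ==
sales.code
Y2
Z1
Z3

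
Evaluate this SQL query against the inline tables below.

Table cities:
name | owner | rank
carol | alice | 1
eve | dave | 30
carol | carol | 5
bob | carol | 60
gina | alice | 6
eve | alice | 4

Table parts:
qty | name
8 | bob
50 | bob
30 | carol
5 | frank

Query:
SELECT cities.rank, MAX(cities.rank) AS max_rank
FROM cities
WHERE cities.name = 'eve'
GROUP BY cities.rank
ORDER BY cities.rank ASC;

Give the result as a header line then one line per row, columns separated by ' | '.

== RESULT ==
cities.rank | max_rank
4 | 4
30 | 30

Derivation:
After WHERE (2 rows):
cities.name | cities.owner | cities.rank
eve | dave | 30
eve | alice | 4
After GROUP BY (2 rows):
cities.rank | max_rank
30 | 30
4 | 4
After ORDER BY (2 rows):
cities.rank | max_rank
4 | 4
30 | 30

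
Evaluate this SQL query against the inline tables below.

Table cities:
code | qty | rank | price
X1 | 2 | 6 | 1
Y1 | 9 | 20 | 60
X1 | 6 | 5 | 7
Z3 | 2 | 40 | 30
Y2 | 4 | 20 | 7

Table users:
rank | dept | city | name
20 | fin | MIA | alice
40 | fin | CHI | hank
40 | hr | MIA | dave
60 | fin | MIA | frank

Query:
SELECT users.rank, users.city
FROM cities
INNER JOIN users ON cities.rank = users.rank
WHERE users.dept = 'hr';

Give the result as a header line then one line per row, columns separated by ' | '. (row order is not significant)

== RESULT ==
users.rank | users.city
40 | MIA

Derivation:
After JOIN users (4 rows):
cities.code | cities.qty | cities.rank | cities.price | users.rank | users.dept | users.city | users.name
Y1 | 9 | 20 | 60 | 20 | fin | MIA | alice
Z3 | 2 | 40 | 30 | 40 | fin | CHI | hank
Z3 | 2 | 40 | 30 | 40 | hr | MIA | dave
Y2 | 4 | 20 | 7 | 20 | fin | MIA | alice
After WHERE (1 rows):
cities.code | cities.qty | cities.rank | cities.price | users.rank | users.dept | users.city | users.name
Z3 | 2 | 40 | 30 | 40 | hr | MIA | dave
After SELECT (1 rows):
users.rank | users.city
40 | MIA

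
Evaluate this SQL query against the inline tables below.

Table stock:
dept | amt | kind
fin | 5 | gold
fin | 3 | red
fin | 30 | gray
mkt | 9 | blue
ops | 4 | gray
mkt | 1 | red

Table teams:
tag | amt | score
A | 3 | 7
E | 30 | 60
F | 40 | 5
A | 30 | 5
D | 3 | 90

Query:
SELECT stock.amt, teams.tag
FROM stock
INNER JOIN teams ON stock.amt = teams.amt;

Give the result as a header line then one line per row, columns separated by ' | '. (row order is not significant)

After JOIN teams (4 rows):
stock.dept | stock.amt | stock.kind | teams.tag | teams.amt | teams.score
fin | 3 | red | A | 3 | 7
fin | 3 | red | D | 3 | 90
fin | 30 | gray | E | 30 | 60
fin | 30 | gray | A | 30 | 5
After SELECT (4 rows):
stock.amt | teams.tag
3 | A
3 | D
30 | E
30 | A

== RESULT ==
stock.amt | teams.tag
3 | A
3 | D
30 | E
30 | A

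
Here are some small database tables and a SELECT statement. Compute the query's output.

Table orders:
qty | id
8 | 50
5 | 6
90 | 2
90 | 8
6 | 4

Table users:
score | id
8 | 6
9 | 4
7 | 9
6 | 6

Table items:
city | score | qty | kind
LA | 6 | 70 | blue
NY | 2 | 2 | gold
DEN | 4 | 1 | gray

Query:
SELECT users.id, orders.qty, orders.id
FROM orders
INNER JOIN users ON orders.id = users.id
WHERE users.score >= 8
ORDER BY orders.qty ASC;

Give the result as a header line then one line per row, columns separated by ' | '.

After JOIN users (3 rows):
orders.qty | orders.id | users.score | users.id
5 | 6 | 8 | 6
5 | 6 | 6 | 6
6 | 4 | 9 | 4
After WHERE (2 rows):
orders.qty | orders.id | users.score | users.id
5 | 6 | 8 | 6
6 | 4 | 9 | 4
After SELECT (2 rows):
users.id | orders.qty | orders.id
6 | 5 | 6
4 | 6 | 4
After ORDER BY (2 rows):
users.id | orders.qty | orders.id
6 | 5 | 6
4 | 6 | 4

== RESULT ==
users.id | orders.qty | orders.id
6 | 5 | 6
4 | 6 | 4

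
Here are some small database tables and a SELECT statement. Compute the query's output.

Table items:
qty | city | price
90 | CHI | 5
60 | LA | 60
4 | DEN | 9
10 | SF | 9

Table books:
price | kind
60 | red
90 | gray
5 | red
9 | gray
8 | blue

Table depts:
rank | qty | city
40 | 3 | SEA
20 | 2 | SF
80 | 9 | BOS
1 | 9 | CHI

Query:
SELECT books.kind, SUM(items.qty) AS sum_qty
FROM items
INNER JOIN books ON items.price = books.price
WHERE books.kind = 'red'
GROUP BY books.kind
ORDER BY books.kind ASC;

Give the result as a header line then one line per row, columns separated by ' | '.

== RESULT ==
books.kind | sum_qty
red | 150

Derivation:
After JOIN books (4 rows):
items.qty | items.city | items.price | books.price | books.kind
90 | CHI | 5 | 5 | red
60 | LA | 60 | 60 | red
4 | DEN | 9 | 9 | gray
10 | SF | 9 | 9 | gray
After WHERE (2 rows):
items.qty | items.city | items.price | books.price | books.kind
90 | CHI | 5 | 5 | red
60 | LA | 60 | 60 | red
After GROUP BY (1 rows):
books.kind | sum_qty
red | 150
After ORDER BY (1 rows):
books.kind | sum_qty
red | 150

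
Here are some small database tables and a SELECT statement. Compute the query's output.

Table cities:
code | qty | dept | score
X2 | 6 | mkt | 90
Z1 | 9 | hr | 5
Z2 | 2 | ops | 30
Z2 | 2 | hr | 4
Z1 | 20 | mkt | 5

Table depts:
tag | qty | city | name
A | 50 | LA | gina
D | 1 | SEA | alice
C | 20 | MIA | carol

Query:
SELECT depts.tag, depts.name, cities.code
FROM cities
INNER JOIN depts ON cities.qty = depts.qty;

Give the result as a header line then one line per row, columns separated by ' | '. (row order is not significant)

After JOIN depts (1 rows):
cities.code | cities.qty | cities.dept | cities.score | depts.tag | depts.qty | depts.city | depts.name
Z1 | 20 | mkt | 5 | C | 20 | MIA | carol
After SELECT (1 rows):
depts.tag | depts.name | cities.code
C | carol | Z1

== RESULT ==
depts.tag | depts.name | cities.code
C | carol | Z1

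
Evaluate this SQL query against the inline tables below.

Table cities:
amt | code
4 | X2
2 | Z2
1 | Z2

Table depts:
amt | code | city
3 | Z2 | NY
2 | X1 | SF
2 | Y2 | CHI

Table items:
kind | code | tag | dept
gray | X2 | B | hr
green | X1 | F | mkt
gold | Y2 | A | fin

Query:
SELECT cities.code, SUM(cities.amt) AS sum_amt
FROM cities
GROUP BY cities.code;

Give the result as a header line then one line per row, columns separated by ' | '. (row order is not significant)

== RESULT ==
cities.code | sum_amt
X2 | 4
Z2 | 3

Derivation:
After GROUP BY (2 rows):
cities.code | sum_amt
X2 | 4
Z2 | 3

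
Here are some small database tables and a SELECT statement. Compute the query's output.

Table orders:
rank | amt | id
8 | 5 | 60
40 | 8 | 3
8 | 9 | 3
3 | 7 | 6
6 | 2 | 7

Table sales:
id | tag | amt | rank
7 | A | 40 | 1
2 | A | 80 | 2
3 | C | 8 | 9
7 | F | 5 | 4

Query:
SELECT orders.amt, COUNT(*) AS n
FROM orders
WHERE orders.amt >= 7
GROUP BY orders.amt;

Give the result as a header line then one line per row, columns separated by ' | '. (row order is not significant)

== RESULT ==
orders.amt | n
8 | 1
9 | 1
7 | 1

Derivation:
After WHERE (3 rows):
orders.rank | orders.amt | orders.id
40 | 8 | 3
8 | 9 | 3
3 | 7 | 6
After GROUP BY (3 rows):
orders.amt | n
8 | 1
9 | 1
7 | 1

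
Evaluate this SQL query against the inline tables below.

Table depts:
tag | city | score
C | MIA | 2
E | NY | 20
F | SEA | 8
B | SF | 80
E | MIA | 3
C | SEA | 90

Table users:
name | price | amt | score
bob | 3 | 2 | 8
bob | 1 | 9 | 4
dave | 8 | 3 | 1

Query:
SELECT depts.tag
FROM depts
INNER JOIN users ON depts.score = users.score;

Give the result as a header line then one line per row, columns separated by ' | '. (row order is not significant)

== RESULT ==
depts.tag
F

Derivation:
After JOIN users (1 rows):
depts.tag | depts.city | depts.score | users.name | users.price | users.amt | users.score
F | SEA | 8 | bob | 3 | 2 | 8
After SELECT (1 rows):
depts.tag
F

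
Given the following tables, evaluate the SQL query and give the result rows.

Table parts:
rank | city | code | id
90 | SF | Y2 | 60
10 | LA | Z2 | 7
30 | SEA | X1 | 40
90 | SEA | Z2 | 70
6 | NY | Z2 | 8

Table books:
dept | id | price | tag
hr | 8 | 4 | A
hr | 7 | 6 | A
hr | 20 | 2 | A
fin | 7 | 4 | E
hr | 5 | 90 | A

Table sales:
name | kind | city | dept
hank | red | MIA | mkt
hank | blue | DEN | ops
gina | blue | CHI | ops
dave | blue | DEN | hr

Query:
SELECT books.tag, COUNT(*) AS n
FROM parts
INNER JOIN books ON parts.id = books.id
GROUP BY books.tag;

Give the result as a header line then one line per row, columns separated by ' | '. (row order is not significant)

After JOIN books (3 rows):
parts.rank | parts.city | parts.code | parts.id | books.dept | books.id | books.price | books.tag
10 | LA | Z2 | 7 | hr | 7 | 6 | A
10 | LA | Z2 | 7 | fin | 7 | 4 | E
6 | NY | Z2 | 8 | hr | 8 | 4 | A
After GROUP BY (2 rows):
books.tag | n
A | 2
E | 1

== RESULT ==
books.tag | n
A | 2
E | 1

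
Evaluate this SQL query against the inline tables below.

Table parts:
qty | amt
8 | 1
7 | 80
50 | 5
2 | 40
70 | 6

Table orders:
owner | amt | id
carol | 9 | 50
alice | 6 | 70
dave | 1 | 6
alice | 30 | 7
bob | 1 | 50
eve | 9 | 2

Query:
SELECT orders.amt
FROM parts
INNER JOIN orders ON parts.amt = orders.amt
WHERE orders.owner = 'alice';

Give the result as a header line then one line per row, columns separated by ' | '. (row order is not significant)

After JOIN orders (3 rows):
parts.qty | parts.amt | orders.owner | orders.amt | orders.id
8 | 1 | dave | 1 | 6
8 | 1 | bob | 1 | 50
70 | 6 | alice | 6 | 70
After WHERE (1 rows):
parts.qty | parts.amt | orders.owner | orders.amt | orders.id
70 | 6 | alice | 6 | 70
After SELECT (1 rows):
orders.amt
6

== RESULT ==
orders.amt
6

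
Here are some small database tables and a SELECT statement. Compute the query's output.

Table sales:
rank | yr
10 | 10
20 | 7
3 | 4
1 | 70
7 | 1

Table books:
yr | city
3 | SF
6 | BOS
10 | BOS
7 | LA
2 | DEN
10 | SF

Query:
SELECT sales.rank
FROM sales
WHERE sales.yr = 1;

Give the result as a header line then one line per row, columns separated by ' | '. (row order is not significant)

After WHERE (1 rows):
sales.rank | sales.yr
7 | 1
After SELECT (1 rows):
sales.rank
7

== RESULT ==
sales.rank
7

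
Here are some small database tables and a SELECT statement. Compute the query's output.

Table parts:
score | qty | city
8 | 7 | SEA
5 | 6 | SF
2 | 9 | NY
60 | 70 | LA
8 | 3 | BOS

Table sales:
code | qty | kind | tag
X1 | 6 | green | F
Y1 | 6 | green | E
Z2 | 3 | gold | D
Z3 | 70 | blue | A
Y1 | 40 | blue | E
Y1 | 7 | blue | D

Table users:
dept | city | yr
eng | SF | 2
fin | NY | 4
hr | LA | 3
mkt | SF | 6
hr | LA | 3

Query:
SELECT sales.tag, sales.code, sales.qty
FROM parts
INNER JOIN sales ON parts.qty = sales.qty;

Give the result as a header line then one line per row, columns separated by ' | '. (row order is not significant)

After JOIN sales (5 rows):
parts.score | parts.qty | parts.city | sales.code | sales.qty | sales.kind | sales.tag
8 | 7 | SEA | Y1 | 7 | blue | D
5 | 6 | SF | X1 | 6 | green | F
5 | 6 | SF | Y1 | 6 | green | E
60 | 70 | LA | Z3 | 70 | blue | A
8 | 3 | BOS | Z2 | 3 | gold | D
After SELECT (5 rows):
sales.tag | sales.code | sales.qty
D | Y1 | 7
F | X1 | 6
E | Y1 | 6
A | Z3 | 70
D | Z2 | 3

== RESULT ==
sales.tag | sales.code | sales.qty
D | Y1 | 7
F | X1 | 6
E | Y1 | 6
A | Z3 | 70
D | Z2 | 3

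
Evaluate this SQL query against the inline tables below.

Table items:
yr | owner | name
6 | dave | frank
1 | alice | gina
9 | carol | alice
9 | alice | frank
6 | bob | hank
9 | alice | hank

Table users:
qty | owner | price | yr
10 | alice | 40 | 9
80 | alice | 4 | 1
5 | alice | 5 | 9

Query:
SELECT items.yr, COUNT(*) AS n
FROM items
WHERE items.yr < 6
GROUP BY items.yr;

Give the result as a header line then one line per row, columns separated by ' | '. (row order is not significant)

After WHERE (1 rows):
items.yr | items.owner | items.name
1 | alice | gina
After GROUP BY (1 rows):
items.yr | n
1 | 1

== RESULT ==
items.yr | n
1 | 1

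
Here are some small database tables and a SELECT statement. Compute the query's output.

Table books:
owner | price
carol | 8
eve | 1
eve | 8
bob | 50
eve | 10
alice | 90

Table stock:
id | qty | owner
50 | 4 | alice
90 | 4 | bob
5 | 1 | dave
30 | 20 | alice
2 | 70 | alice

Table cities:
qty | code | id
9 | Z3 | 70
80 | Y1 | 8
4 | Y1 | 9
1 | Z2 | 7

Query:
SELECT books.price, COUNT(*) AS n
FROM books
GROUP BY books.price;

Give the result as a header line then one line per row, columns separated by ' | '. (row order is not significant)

After GROUP BY (5 rows):
books.price | n
8 | 2
1 | 1
50 | 1
10 | 1
90 | 1

== RESULT ==
books.price | n
8 | 2
1 | 1
50 | 1
10 | 1
90 | 1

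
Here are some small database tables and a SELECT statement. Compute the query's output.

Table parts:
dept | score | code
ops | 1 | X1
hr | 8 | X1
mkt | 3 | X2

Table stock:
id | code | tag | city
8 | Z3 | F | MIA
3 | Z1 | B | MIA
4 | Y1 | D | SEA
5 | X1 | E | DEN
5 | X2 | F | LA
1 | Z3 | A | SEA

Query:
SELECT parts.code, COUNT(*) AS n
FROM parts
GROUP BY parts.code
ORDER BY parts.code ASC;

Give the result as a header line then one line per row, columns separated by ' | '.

== RESULT ==
parts.code | n
X1 | 2
X2 | 1

Derivation:
After GROUP BY (2 rows):
parts.code | n
X1 | 2
X2 | 1
After ORDER BY (2 rows):
parts.code | n
X1 | 2
X2 | 1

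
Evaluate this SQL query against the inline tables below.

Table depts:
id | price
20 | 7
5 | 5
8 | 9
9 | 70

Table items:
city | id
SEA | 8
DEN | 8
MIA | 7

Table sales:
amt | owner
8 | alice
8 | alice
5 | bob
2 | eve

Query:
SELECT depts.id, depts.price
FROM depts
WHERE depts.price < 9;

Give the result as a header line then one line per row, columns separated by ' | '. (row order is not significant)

== RESULT ==
depts.id | depts.price
20 | 7
5 | 5

Derivation:
After WHERE (2 rows):
depts.id | depts.price
20 | 7
5 | 5
After SELECT (2 rows):
depts.id | depts.price
20 | 7
5 | 5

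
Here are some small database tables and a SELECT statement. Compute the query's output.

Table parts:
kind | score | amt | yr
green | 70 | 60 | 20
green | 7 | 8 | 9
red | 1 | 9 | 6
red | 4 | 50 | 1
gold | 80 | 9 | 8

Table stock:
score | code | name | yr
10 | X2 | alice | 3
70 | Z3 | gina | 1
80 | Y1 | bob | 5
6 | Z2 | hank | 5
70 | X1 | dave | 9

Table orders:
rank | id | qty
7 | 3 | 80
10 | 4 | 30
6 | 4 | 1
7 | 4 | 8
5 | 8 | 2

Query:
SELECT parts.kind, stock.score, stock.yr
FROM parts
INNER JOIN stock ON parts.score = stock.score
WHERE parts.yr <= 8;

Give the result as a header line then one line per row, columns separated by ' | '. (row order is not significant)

== RESULT ==
parts.kind | stock.score | stock.yr
gold | 80 | 5

Derivation:
After JOIN stock (3 rows):
parts.kind | parts.score | parts.amt | parts.yr | stock.score | stock.code | stock.name | stock.yr
green | 70 | 60 | 20 | 70 | Z3 | gina | 1
green | 70 | 60 | 20 | 70 | X1 | dave | 9
gold | 80 | 9 | 8 | 80 | Y1 | bob | 5
After WHERE (1 rows):
parts.kind | parts.score | parts.amt | parts.yr | stock.score | stock.code | stock.name | stock.yr
gold | 80 | 9 | 8 | 80 | Y1 | bob | 5
After SELECT (1 rows):
parts.kind | stock.score | stock.yr
gold | 80 | 5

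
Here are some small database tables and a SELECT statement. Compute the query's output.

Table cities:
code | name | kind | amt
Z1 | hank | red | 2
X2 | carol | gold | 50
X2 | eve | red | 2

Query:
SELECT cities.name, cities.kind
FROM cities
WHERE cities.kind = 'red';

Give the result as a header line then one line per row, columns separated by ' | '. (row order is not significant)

== RESULT ==
cities.name | cities.kind
hank | red
eve | red

Derivation:
After WHERE (2 rows):
cities.code | cities.name | cities.kind | cities.amt
Z1 | hank | red | 2
X2 | eve | red | 2
After SELECT (2 rows):
cities.name | cities.kind
hank | red
eve | red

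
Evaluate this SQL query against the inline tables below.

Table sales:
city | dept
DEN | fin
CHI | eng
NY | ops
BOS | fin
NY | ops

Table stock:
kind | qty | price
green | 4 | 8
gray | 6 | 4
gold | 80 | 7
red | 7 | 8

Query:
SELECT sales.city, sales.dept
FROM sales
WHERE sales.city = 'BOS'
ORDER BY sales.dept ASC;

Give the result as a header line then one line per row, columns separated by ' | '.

== RESULT ==
sales.city | sales.dept
BOS | fin

Derivation:
After WHERE (1 rows):
sales.city | sales.dept
BOS | fin
After SELECT (1 rows):
sales.city | sales.dept
BOS | fin
After ORDER BY (1 rows):
sales.city | sales.dept
BOS | fin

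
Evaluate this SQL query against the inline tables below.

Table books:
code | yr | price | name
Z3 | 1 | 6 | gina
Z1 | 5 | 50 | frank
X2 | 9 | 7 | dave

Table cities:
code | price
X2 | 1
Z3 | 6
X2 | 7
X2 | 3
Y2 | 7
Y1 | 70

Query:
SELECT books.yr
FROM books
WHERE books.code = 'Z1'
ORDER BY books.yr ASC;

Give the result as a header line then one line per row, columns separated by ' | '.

After WHERE (1 rows):
books.code | books.yr | books.price | books.name
Z1 | 5 | 50 | frank
After SELECT (1 rows):
books.yr
5
After ORDER BY (1 rows):
books.yr
5

== RESULT ==
books.yr
5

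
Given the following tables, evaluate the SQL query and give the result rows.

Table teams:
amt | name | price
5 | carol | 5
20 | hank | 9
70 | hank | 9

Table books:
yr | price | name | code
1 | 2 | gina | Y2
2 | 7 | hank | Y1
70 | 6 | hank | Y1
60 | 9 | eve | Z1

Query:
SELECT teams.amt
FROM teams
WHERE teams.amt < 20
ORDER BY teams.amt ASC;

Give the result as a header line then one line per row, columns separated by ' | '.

After WHERE (1 rows):
teams.amt | teams.name | teams.price
5 | carol | 5
After SELECT (1 rows):
teams.amt
5
After ORDER BY (1 rows):
teams.amt
5

== RESULT ==
teams.amt
5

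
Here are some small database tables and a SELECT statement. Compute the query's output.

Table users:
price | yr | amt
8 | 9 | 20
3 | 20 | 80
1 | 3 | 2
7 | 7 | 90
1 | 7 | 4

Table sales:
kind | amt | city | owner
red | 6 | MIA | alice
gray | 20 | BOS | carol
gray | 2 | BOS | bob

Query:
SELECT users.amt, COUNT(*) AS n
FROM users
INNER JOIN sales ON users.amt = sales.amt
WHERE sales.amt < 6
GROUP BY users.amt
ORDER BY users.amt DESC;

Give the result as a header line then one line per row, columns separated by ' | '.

After JOIN sales (2 rows):
users.price | users.yr | users.amt | sales.kind | sales.amt | sales.city | sales.owner
8 | 9 | 20 | gray | 20 | BOS | carol
1 | 3 | 2 | gray | 2 | BOS | bob
After WHERE (1 rows):
users.price | users.yr | users.amt | sales.kind | sales.amt | sales.city | sales.owner
1 | 3 | 2 | gray | 2 | BOS | bob
After GROUP BY (1 rows):
users.amt | n
2 | 1
After ORDER BY (1 rows):
users.amt | n
2 | 1

== RESULT ==
users.amt | n
2 | 1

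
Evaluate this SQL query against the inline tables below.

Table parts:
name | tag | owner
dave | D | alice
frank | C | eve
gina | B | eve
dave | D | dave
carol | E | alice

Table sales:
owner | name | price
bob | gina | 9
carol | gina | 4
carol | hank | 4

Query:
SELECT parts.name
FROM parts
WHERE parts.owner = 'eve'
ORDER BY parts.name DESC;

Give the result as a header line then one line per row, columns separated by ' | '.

== RESULT ==
parts.name
gina
frank

Derivation:
After WHERE (2 rows):
parts.name | parts.tag | parts.owner
frank | C | eve
gina | B | eve
After SELECT (2 rows):
parts.name
frank
gina
After ORDER BY (2 rows):
parts.name
gina
frank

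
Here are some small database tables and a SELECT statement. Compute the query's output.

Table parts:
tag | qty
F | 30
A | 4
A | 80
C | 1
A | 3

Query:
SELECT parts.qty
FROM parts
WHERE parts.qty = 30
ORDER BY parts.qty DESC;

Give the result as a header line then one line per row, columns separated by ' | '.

After WHERE (1 rows):
parts.tag | parts.qty
F | 30
After SELECT (1 rows):
parts.qty
30
After ORDER BY (1 rows):
parts.qty
30

== RESULT ==
parts.qty
30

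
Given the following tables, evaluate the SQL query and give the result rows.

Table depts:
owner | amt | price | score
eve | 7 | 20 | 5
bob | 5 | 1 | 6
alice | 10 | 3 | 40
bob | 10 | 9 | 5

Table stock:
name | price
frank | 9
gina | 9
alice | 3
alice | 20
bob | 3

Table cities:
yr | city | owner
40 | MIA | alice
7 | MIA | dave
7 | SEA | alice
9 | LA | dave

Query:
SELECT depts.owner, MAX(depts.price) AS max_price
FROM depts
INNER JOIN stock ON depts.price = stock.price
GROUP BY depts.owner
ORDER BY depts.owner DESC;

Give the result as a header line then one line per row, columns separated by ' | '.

== RESULT ==
depts.owner | max_price
eve | 20
bob | 9
alice | 3

Derivation:
After JOIN stock (5 rows):
depts.owner | depts.amt | depts.price | depts.score | stock.name | stock.price
eve | 7 | 20 | 5 | alice | 20
alice | 10 | 3 | 40 | alice | 3
alice | 10 | 3 | 40 | bob | 3
bob | 10 | 9 | 5 | frank | 9
bob | 10 | 9 | 5 | gina | 9
After GROUP BY (3 rows):
depts.owner | max_price
eve | 20
alice | 3
bob | 9
After ORDER BY (3 rows):
depts.owner | max_price
eve | 20
bob | 9
alice | 3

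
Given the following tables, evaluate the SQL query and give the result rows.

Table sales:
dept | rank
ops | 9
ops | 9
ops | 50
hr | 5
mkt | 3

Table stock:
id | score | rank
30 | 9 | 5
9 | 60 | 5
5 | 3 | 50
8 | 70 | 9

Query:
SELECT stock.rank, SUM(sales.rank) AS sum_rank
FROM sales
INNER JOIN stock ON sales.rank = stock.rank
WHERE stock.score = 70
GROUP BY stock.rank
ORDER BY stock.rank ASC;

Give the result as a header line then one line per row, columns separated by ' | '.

== RESULT ==
stock.rank | sum_rank
9 | 18

Derivation:
After JOIN stock (5 rows):
sales.dept | sales.rank | stock.id | stock.score | stock.rank
ops | 9 | 8 | 70 | 9
ops | 9 | 8 | 70 | 9
ops | 50 | 5 | 3 | 50
hr | 5 | 30 | 9 | 5
hr | 5 | 9 | 60 | 5
After WHERE (2 rows):
sales.dept | sales.rank | stock.id | stock.score | stock.rank
ops | 9 | 8 | 70 | 9
ops | 9 | 8 | 70 | 9
After GROUP BY (1 rows):
stock.rank | sum_rank
9 | 18
After ORDER BY (1 rows):
stock.rank | sum_rank
9 | 18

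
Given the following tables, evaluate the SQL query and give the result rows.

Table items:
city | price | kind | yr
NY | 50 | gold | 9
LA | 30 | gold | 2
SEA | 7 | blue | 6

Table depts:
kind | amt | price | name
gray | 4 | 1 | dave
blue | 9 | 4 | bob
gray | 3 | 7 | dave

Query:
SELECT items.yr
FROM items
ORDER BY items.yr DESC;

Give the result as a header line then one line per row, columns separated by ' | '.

After SELECT (3 rows):
items.yr
9
2
6
After ORDER BY (3 rows):
items.yr
9
6
2

== RESULT ==
items.yr
9
6
2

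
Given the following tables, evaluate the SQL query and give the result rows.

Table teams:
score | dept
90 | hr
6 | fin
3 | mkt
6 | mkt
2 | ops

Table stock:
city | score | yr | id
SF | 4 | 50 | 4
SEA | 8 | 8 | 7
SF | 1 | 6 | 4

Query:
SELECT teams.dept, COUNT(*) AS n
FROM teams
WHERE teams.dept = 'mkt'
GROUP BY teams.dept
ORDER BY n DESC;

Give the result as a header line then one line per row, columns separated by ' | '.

After WHERE (2 rows):
teams.score | teams.dept
3 | mkt
6 | mkt
After GROUP BY (1 rows):
teams.dept | n
mkt | 2
After ORDER BY (1 rows):
teams.dept | n
mkt | 2

== RESULT ==
teams.dept | n
mkt | 2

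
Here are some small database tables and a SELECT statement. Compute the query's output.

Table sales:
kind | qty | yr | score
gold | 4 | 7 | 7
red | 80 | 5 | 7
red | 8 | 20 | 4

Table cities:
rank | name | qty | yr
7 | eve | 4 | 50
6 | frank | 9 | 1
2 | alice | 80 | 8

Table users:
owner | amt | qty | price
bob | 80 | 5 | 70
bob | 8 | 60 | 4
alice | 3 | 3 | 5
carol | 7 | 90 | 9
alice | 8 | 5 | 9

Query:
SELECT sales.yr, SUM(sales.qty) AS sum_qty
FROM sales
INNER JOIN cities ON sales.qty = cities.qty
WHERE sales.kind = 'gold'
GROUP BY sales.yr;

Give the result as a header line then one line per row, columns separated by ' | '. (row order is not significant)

== RESULT ==
sales.yr | sum_qty
7 | 4

Derivation:
After JOIN cities (2 rows):
sales.kind | sales.qty | sales.yr | sales.score | cities.rank | cities.name | cities.qty | cities.yr
gold | 4 | 7 | 7 | 7 | eve | 4 | 50
red | 80 | 5 | 7 | 2 | alice | 80 | 8
After WHERE (1 rows):
sales.kind | sales.qty | sales.yr | sales.score | cities.rank | cities.name | cities.qty | cities.yr
gold | 4 | 7 | 7 | 7 | eve | 4 | 50
After GROUP BY (1 rows):
sales.yr | sum_qty
7 | 4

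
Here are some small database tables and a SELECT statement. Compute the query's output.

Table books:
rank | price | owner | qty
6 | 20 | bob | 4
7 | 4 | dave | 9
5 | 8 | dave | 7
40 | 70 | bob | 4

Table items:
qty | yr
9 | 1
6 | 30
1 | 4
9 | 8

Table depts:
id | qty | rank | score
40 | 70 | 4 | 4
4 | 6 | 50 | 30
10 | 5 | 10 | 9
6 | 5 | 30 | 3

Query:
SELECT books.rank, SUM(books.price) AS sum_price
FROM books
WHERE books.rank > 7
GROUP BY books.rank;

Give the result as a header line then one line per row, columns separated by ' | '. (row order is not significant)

After WHERE (1 rows):
books.rank | books.price | books.owner | books.qty
40 | 70 | bob | 4
After GROUP BY (1 rows):
books.rank | sum_price
40 | 70

== RESULT ==
books.rank | sum_price
40 | 70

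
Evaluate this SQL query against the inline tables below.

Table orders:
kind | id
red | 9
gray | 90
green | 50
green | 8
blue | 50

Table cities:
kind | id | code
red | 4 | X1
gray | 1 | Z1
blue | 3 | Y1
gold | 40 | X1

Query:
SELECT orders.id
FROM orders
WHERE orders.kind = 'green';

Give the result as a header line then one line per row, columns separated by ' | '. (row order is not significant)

== RESULT ==
orders.id
50
8

Derivation:
After WHERE (2 rows):
orders.kind | orders.id
green | 50
green | 8
After SELECT (2 rows):
orders.id
50
8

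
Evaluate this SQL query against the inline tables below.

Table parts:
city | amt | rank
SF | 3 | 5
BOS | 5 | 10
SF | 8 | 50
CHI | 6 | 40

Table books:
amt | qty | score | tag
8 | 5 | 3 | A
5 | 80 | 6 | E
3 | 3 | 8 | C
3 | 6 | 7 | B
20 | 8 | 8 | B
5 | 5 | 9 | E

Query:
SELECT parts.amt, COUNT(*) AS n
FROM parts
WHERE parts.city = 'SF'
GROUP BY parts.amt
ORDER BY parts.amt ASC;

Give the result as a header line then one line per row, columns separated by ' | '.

== RESULT ==
parts.amt | n
3 | 1
8 | 1

Derivation:
After WHERE (2 rows):
parts.city | parts.amt | parts.rank
SF | 3 | 5
SF | 8 | 50
After GROUP BY (2 rows):
parts.amt | n
3 | 1
8 | 1
After ORDER BY (2 rows):
parts.amt | n
3 | 1
8 | 1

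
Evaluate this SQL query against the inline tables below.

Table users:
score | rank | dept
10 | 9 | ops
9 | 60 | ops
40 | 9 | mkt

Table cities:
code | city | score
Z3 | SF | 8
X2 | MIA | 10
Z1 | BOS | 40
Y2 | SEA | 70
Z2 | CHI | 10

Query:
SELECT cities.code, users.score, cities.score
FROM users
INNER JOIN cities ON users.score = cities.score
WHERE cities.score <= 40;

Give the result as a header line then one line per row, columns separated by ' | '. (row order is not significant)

After JOIN cities (3 rows):
users.score | users.rank | users.dept | cities.code | cities.city | cities.score
10 | 9 | ops | X2 | MIA | 10
10 | 9 | ops | Z2 | CHI | 10
40 | 9 | mkt | Z1 | BOS | 40
After WHERE (3 rows):
users.score | users.rank | users.dept | cities.code | cities.city | cities.score
10 | 9 | ops | X2 | MIA | 10
10 | 9 | ops | Z2 | CHI | 10
40 | 9 | mkt | Z1 | BOS | 40
After SELECT (3 rows):
cities.code | users.score | cities.score
X2 | 10 | 10
Z2 | 10 | 10
Z1 | 40 | 40

== RESULT ==
cities.code | users.score | cities.score
X2 | 10 | 10
Z2 | 10 | 10
Z1 | 40 | 40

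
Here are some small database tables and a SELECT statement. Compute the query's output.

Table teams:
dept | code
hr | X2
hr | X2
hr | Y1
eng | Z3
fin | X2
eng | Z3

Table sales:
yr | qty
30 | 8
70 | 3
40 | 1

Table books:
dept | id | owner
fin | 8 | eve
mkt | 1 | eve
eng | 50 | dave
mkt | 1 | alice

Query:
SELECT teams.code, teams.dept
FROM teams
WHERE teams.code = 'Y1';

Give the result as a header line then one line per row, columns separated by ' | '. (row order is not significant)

After WHERE (1 rows):
teams.dept | teams.code
hr | Y1
After SELECT (1 rows):
teams.code | teams.dept
Y1 | hr

== RESULT ==
teams.code | teams.dept
Y1 | hr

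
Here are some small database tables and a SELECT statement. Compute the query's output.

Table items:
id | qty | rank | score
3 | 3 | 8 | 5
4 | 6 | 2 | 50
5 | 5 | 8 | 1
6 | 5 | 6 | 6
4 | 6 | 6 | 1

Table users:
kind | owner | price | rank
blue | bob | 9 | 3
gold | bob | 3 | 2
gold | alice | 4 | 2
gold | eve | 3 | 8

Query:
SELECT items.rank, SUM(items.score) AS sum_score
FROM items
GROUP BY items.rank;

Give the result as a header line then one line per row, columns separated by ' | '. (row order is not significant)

== RESULT ==
items.rank | sum_score
8 | 6
2 | 50
6 | 7

Derivation:
After GROUP BY (3 rows):
items.rank | sum_score
8 | 6
2 | 50
6 | 7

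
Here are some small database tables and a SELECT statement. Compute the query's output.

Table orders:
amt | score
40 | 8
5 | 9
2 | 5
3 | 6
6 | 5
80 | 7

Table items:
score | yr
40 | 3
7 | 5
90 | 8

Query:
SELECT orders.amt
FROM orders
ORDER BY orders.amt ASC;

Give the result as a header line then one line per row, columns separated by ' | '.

After SELECT (6 rows):
orders.amt
40
5
2
3
6
80
After ORDER BY (6 rows):
orders.amt
2
3
5
6
40
80

== RESULT ==
orders.amt
2
3
5
6
40
80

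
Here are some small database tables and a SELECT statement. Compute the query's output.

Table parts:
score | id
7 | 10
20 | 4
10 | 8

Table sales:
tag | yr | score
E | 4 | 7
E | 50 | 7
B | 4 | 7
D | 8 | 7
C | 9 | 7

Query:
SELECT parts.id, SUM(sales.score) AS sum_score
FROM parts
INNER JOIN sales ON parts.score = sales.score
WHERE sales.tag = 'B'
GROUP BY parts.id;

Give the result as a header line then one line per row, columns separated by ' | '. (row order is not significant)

== RESULT ==
parts.id | sum_score
10 | 7

Derivation:
After JOIN sales (5 rows):
parts.score | parts.id | sales.tag | sales.yr | sales.score
7 | 10 | E | 4 | 7
7 | 10 | E | 50 | 7
7 | 10 | B | 4 | 7
7 | 10 | D | 8 | 7
7 | 10 | C | 9 | 7
After WHERE (1 rows):
parts.score | parts.id | sales.tag | sales.yr | sales.score
7 | 10 | B | 4 | 7
After GROUP BY (1 rows):
parts.id | sum_score
10 | 7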